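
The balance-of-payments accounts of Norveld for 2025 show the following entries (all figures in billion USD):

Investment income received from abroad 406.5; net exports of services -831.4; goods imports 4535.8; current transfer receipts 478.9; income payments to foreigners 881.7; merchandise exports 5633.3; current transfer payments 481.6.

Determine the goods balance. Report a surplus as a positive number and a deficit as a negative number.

1097.5

Goods balance = 5633.3 - 4535.8 = 1097.5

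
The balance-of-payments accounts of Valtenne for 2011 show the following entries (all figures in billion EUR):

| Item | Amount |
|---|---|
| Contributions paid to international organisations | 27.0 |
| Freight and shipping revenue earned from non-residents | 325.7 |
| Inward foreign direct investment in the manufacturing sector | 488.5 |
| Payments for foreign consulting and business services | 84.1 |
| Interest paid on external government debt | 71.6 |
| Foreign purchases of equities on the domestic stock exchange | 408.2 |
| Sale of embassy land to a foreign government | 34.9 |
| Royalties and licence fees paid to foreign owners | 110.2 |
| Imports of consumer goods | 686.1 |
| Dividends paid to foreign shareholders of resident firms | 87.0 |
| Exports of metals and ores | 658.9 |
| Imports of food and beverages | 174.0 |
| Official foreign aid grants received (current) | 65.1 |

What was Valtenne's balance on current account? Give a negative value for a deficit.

Goods: -686.1 - 174.0 + 658.9 = -201.2
Services: -110.2 - 84.1 + 325.7 = 131.4
Primary income: -71.6 - 87.0 = -158.6
Secondary income: -27.0 + 65.1 = 38.1
Current account = (-201.2) + 131.4 + (-158.6) + 38.1 = -190.3
(Excluded from the current account — financial account: inward foreign direct investment in the manufacturing sector 488.5, foreign purchases of equities on the domestic stock exchange 408.2; capital account: sale of embassy land to a foreign government 34.9.)

-190.3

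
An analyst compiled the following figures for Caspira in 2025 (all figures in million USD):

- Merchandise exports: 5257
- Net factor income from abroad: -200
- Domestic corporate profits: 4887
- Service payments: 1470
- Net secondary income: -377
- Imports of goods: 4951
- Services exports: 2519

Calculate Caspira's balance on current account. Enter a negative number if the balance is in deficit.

Goods balance = 5257 - 4951 = 306
Services balance = 2519 - 1470 = 1049
Trade balance (goods + services) = 306 + 1049 = 1355
Net primary income = -200
Net secondary income = -377
Current account = 1355 + (-200) + (-377) = 778

778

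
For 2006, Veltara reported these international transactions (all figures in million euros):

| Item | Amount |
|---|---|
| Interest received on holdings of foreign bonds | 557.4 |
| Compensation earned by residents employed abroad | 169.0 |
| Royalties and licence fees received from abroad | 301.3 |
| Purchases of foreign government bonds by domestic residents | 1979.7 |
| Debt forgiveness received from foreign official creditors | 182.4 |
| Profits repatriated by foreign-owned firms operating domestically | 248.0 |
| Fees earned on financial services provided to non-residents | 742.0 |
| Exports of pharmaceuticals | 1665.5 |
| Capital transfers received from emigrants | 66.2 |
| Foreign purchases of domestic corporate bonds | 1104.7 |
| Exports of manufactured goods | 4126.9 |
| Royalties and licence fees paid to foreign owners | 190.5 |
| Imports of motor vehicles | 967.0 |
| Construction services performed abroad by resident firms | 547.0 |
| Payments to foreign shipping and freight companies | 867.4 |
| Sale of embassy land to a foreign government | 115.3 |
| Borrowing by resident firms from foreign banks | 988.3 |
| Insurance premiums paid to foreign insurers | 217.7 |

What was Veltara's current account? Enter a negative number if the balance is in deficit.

5618.5

Goods: 4126.9 - 967.0 + 1665.5 = 4825.4
Services: -867.4 + 742.0 + 547.0 + 301.3 - 190.5 - 217.7 = 314.7
Primary income: 557.4 + 169.0 - 248.0 = 478.4
Current account = 4825.4 + 314.7 + 478.4 = 5618.5
(Excluded from the current account — financial account: purchases of foreign government bonds by domestic residents 1979.7, foreign purchases of domestic corporate bonds 1104.7, borrowing by resident firms from foreign banks 988.3; capital account: debt forgiveness received from foreign official creditors 182.4, capital transfers received from emigrants 66.2, sale of embassy land to a foreign government 115.3.)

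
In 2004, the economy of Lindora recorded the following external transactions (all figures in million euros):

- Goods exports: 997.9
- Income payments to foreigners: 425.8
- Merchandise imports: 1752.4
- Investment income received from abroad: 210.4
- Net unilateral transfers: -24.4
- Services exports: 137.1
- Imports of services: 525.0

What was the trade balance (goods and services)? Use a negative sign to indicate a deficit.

Goods balance = 997.9 - 1752.4 = -754.5
Services balance = 137.1 - 525.0 = -387.9
Trade balance (goods + services) = -754.5 + (-387.9) = -1142.4

-1142.4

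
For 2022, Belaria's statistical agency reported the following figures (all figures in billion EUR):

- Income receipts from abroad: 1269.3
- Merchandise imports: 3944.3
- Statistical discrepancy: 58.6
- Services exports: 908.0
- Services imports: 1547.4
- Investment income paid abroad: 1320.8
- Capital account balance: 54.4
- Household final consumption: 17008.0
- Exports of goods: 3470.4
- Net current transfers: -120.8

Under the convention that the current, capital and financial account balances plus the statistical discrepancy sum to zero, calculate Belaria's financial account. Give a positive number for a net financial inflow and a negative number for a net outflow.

1172.6

Goods balance = 3470.4 - 3944.3 = -473.9
Services balance = 908.0 - 1547.4 = -639.4
Trade balance (goods + services) = -473.9 + (-639.4) = -1113.3
Net primary income = 1269.3 - 1320.8 = -51.5
Net secondary income = -120.8
Current account = -1113.3 + (-51.5) + (-120.8) = -1285.6
Financial account = -(-1285.6 + 54.4 + 58.6) = 1172.6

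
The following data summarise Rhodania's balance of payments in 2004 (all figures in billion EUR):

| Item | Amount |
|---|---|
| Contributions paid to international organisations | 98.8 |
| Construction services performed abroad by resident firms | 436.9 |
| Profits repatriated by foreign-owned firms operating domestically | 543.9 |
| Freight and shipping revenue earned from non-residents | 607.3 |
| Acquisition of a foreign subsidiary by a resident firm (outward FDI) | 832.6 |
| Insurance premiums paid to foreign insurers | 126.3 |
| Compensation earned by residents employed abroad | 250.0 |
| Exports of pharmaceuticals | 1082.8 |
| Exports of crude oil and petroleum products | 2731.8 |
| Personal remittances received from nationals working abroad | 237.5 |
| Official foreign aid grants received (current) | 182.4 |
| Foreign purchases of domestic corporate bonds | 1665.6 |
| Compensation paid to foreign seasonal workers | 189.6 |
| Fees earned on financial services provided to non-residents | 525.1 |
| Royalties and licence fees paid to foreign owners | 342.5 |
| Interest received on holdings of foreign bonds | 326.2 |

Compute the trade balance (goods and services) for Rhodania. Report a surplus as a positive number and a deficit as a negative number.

4915.1

Goods: 1082.8 + 2731.8 = 3814.6
Services: 607.3 - 342.5 - 126.3 + 525.1 + 436.9 = 1100.5
Trade balance = 3814.6 + 1100.5 = 4915.1
(Excluded from the trade balance — secondary income: contributions paid to international organisations 98.8, personal remittances received from nationals working abroad 237.5, official foreign aid grants received (current) 182.4; primary income: profits repatriated by foreign-owned firms operating domestically 543.9, compensation earned by residents employed abroad 250.0, compensation paid to foreign seasonal workers 189.6, interest received on holdings of foreign bonds 326.2; financial account: acquisition of a foreign subsidiary by a resident firm (outward FDI) 832.6, foreign purchases of domestic corporate bonds 1665.6.)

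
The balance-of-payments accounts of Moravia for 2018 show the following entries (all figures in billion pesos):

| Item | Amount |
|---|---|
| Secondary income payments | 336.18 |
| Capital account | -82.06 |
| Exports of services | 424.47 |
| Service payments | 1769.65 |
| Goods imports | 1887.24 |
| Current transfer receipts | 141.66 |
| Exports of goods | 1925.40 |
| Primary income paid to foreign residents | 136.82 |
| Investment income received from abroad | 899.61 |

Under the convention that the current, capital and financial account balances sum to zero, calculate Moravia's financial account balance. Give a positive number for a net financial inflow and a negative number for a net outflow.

Goods balance = 1925.40 - 1887.24 = 38.16
Services balance = 424.47 - 1769.65 = -1345.18
Trade balance (goods + services) = 38.16 + (-1345.18) = -1307.02
Net primary income = 899.61 - 136.82 = 762.79
Net secondary income = 141.66 - 336.18 = -194.52
Current account = -1307.02 + 762.79 + (-194.52) = -738.75
Financial account = -(-738.75 + (-82.06)) = 820.81

820.81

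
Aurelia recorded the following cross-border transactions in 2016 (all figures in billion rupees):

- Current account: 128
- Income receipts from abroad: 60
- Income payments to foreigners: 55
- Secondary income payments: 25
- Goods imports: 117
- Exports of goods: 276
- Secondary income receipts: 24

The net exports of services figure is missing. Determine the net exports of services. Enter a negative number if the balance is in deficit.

-35

Current account = goods balance + services balance + net primary income + net secondary income
Sum of the known components = 163
Net exports of services = CA - (known components) = 128 - 163 = -35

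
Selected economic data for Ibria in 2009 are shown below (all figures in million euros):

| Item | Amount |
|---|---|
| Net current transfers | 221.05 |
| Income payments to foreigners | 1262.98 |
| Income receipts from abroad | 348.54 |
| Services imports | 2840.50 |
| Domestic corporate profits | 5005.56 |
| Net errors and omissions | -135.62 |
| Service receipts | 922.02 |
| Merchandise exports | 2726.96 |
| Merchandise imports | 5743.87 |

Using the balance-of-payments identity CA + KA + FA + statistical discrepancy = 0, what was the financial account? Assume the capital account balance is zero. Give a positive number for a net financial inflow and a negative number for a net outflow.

Goods balance = 2726.96 - 5743.87 = -3016.91
Services balance = 922.02 - 2840.50 = -1918.48
Trade balance (goods + services) = -3016.91 + (-1918.48) = -4935.39
Net primary income = 348.54 - 1262.98 = -914.44
Net secondary income = 221.05
Current account = -4935.39 + (-914.44) + 221.05 = -5628.78
Financial account = -(-5628.78 + (-135.62)) = 5764.40

5764.40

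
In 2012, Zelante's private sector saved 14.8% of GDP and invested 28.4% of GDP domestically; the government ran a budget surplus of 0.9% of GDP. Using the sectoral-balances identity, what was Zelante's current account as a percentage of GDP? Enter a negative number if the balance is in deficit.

By the sectoral-balances identity, CA = (S_private - I) + (T - G).
Private balance = 14.8 - 28.4 = -13.6
Government balance (T - G) = 0.9
CA = -13.6 + 0.9 = -12.7

-12.7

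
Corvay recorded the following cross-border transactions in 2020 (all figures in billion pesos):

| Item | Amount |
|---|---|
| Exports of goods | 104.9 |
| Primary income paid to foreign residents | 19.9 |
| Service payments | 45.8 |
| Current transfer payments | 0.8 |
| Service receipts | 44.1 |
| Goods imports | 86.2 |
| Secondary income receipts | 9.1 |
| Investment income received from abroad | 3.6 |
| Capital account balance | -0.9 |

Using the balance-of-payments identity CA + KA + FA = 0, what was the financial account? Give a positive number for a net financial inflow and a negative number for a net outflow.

-8.1

Goods balance = 104.9 - 86.2 = 18.7
Services balance = 44.1 - 45.8 = -1.7
Trade balance (goods + services) = 18.7 + (-1.7) = 17.0
Net primary income = 3.6 - 19.9 = -16.3
Net secondary income = 9.1 - 0.8 = 8.3
Current account = 17.0 + (-16.3) + 8.3 = 9.0
Financial account = -(9.0 + (-0.9)) = -8.1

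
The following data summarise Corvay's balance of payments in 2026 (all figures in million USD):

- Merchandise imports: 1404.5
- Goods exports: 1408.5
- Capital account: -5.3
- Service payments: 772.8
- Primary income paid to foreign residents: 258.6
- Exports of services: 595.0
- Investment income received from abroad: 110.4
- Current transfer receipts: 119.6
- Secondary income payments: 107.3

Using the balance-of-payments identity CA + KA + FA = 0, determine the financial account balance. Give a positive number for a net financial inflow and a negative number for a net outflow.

Goods balance = 1408.5 - 1404.5 = 4.0
Services balance = 595.0 - 772.8 = -177.8
Trade balance (goods + services) = 4.0 + (-177.8) = -173.8
Net primary income = 110.4 - 258.6 = -148.2
Net secondary income = 119.6 - 107.3 = 12.3
Current account = -173.8 + (-148.2) + 12.3 = -309.7
Financial account = -(-309.7 + (-5.3)) = 315.0

315.0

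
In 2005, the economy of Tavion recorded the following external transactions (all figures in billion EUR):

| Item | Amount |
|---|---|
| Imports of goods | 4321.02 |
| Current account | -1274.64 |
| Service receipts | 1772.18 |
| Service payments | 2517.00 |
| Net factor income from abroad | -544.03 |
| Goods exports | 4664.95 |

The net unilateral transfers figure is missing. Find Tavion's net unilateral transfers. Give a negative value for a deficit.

-329.72

Current account = goods balance + services balance + net primary income + net secondary income
Sum of the known components = -944.92
Net unilateral transfers = CA - (known components) = -1274.64 - (-944.92) = -329.72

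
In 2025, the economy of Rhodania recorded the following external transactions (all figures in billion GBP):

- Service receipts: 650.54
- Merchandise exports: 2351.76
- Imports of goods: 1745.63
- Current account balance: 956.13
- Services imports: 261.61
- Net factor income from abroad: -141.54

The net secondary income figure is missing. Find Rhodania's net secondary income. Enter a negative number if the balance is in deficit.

Current account = goods balance + services balance + net primary income + net secondary income
Sum of the known components = 853.52
Net secondary income = CA - (known components) = 956.13 - 853.52 = 102.61

102.61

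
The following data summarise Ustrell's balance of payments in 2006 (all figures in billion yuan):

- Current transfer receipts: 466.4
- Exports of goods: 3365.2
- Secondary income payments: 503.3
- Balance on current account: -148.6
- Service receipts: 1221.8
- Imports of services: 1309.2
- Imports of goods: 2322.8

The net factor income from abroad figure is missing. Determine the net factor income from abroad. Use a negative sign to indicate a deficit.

Current account = goods balance + services balance + net primary income + net secondary income
Sum of the known components = 918.1
Net factor income from abroad = CA - (known components) = -148.6 - 918.1 = -1066.7

-1066.7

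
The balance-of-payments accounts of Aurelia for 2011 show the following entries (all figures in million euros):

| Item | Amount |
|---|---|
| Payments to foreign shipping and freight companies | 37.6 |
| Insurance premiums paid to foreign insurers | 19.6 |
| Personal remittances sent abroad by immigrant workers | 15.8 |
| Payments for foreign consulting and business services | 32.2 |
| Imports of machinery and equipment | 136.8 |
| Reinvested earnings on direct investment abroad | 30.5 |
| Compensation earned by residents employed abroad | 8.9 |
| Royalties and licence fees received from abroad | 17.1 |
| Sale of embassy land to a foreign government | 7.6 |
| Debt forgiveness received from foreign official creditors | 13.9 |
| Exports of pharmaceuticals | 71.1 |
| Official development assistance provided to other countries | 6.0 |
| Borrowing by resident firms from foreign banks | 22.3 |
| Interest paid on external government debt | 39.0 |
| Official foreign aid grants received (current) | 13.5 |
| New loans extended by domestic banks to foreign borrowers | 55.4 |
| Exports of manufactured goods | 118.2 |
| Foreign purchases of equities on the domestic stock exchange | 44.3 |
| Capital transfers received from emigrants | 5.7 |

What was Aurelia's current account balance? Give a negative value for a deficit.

Goods: -136.8 + 118.2 + 71.1 = 52.5
Services: -19.6 - 37.6 - 32.2 + 17.1 = -72.3
Primary income: 30.5 + 8.9 - 39.0 = 0.4
Secondary income: -6.0 - 15.8 + 13.5 = -8.3
Current account = 52.5 + (-72.3) + 0.4 + (-8.3) = -27.7
(Excluded from the current account — capital account: sale of embassy land to a foreign government 7.6, debt forgiveness received from foreign official creditors 13.9, capital transfers received from emigrants 5.7; financial account: borrowing by resident firms from foreign banks 22.3, new loans extended by domestic banks to foreign borrowers 55.4, foreign purchases of equities on the domestic stock exchange 44.3.)

-27.7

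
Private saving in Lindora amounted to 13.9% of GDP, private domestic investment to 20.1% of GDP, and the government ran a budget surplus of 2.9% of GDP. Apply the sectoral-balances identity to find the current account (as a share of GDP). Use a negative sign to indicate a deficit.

By the sectoral-balances identity, CA = (S_private - I) + (T - G).
Private balance = 13.9 - 20.1 = -6.2
Government balance (T - G) = 2.9
CA = -6.2 + 2.9 = -3.3

-3.3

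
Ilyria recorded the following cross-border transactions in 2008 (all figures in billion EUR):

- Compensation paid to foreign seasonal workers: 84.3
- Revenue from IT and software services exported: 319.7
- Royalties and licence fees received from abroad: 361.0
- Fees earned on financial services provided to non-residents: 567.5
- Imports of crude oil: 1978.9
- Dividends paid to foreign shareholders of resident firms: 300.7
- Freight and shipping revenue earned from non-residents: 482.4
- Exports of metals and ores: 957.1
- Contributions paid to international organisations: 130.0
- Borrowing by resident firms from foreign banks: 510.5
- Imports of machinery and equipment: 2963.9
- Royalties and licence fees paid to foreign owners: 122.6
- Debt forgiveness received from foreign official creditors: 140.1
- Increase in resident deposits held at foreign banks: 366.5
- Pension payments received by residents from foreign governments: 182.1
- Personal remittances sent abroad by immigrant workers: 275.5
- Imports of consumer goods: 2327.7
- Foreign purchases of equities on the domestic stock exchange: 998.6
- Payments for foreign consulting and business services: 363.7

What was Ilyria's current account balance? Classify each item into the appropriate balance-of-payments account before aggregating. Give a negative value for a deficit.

-5677.5

Goods: -2327.7 - 2963.9 - 1978.9 + 957.1 = -6313.4
Services: 361.0 + 482.4 + 567.5 + 319.7 - 122.6 - 363.7 = 1244.3
Primary income: -84.3 - 300.7 = -385.0
Secondary income: 182.1 - 130.0 - 275.5 = -223.4
Current account = (-6313.4) + 1244.3 + (-385.0) + (-223.4) = -5677.5
(Excluded from the current account — financial account: borrowing by resident firms from foreign banks 510.5, increase in resident deposits held at foreign banks 366.5, foreign purchases of equities on the domestic stock exchange 998.6; capital account: debt forgiveness received from foreign official creditors 140.1.)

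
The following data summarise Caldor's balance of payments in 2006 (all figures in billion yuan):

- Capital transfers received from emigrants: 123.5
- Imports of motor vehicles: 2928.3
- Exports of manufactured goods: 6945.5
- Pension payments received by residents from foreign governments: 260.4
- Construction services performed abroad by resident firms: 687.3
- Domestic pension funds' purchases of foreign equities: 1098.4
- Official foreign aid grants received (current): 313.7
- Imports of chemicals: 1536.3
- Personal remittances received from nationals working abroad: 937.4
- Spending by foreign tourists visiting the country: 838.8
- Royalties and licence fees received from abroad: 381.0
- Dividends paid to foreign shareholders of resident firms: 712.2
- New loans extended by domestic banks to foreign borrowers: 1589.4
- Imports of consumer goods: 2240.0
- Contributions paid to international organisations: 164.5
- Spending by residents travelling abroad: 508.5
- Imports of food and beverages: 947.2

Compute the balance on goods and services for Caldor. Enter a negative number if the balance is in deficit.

Goods: -947.2 - 2928.3 + 6945.5 - 2240.0 - 1536.3 = -706.3
Services: -508.5 + 381.0 + 687.3 + 838.8 = 1398.6
Trade balance = -706.3 + 1398.6 = 692.3
(Excluded from the trade balance — capital account: capital transfers received from emigrants 123.5; secondary income: pension payments received by residents from foreign governments 260.4, official foreign aid grants received (current) 313.7, personal remittances received from nationals working abroad 937.4, contributions paid to international organisations 164.5; financial account: domestic pension funds' purchases of foreign equities 1098.4, new loans extended by domestic banks to foreign borrowers 1589.4; primary income: dividends paid to foreign shareholders of resident firms 712.2.)

692.3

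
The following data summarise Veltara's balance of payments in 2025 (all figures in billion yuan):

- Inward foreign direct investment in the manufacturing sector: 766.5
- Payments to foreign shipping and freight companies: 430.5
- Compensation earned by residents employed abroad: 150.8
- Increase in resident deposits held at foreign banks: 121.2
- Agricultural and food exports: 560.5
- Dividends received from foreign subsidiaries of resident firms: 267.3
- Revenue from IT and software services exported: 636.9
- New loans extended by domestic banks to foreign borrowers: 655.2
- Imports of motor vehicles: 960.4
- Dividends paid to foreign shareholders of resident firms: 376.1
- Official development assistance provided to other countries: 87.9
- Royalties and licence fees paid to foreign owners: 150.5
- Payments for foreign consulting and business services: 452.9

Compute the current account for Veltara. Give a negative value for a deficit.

Goods: -960.4 + 560.5 = -399.9
Services: -452.9 - 430.5 + 636.9 - 150.5 = -397.0
Primary income: -376.1 + 150.8 + 267.3 = 42.0
Secondary income: -87.9
Current account = (-399.9) + (-397.0) + 42.0 + (-87.9) = -842.8
(Excluded from the current account — financial account: inward foreign direct investment in the manufacturing sector 766.5, increase in resident deposits held at foreign banks 121.2, new loans extended by domestic banks to foreign borrowers 655.2.)

-842.8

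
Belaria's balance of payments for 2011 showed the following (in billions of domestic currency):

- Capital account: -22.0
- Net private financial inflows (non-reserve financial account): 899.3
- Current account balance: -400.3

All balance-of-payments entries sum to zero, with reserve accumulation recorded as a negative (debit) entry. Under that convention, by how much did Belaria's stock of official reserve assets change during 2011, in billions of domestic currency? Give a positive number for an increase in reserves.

Official reserve transactions balance = -((-400.3) + (-22.0) + 899.3) = -477.0
An accumulation of reserves is recorded as a debit (negative entry), so the change in the stock of reserves is the negative of that balance.
Change in official reserves = -(-477.0) = 477.0

477.0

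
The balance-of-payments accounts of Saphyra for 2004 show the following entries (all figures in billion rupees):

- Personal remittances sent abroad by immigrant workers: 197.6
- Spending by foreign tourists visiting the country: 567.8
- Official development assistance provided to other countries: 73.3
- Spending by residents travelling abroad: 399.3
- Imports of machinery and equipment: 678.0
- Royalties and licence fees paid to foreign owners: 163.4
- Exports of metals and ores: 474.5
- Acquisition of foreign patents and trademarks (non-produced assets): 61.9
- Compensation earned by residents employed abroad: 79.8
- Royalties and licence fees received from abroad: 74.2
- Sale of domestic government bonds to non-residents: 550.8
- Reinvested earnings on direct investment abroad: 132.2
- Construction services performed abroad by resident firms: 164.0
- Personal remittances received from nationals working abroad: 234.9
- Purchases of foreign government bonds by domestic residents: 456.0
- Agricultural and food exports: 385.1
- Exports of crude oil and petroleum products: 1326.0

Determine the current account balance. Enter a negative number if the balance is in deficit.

Goods: 474.5 + 385.1 - 678.0 + 1326.0 = 1507.6
Services: -399.3 + 74.2 - 163.4 + 164.0 + 567.8 = 243.3
Primary income: 79.8 + 132.2 = 212.0
Secondary income: -73.3 + 234.9 - 197.6 = -36.0
Current account = 1507.6 + 243.3 + 212.0 + (-36.0) = 1926.9
(Excluded from the current account — capital account: acquisition of foreign patents and trademarks (non-produced assets) 61.9; financial account: sale of domestic government bonds to non-residents 550.8, purchases of foreign government bonds by domestic residents 456.0.)

1926.9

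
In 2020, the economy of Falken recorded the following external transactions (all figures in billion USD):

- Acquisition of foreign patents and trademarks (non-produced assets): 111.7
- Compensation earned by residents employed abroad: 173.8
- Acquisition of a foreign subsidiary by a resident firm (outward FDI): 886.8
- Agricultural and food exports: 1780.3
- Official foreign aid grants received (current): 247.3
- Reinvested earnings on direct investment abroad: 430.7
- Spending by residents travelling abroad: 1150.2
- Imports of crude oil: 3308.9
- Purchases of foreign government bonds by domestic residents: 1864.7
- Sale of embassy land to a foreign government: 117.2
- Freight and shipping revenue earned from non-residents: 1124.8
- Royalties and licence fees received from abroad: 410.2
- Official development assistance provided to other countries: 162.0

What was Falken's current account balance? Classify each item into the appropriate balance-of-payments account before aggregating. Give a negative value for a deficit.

-454.0

Goods: 1780.3 - 3308.9 = -1528.6
Services: -1150.2 + 410.2 + 1124.8 = 384.8
Primary income: 173.8 + 430.7 = 604.5
Secondary income: -162.0 + 247.3 = 85.3
Current account = (-1528.6) + 384.8 + 604.5 + 85.3 = -454.0
(Excluded from the current account — capital account: acquisition of foreign patents and trademarks (non-produced assets) 111.7, sale of embassy land to a foreign government 117.2; financial account: acquisition of a foreign subsidiary by a resident firm (outward FDI) 886.8, purchases of foreign government bonds by domestic residents 1864.7.)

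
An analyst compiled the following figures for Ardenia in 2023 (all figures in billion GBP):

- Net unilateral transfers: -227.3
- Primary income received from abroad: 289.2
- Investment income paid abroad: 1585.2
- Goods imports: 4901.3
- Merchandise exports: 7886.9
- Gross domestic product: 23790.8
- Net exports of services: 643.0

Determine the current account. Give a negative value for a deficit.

2105.3

Goods balance = 7886.9 - 4901.3 = 2985.6
Services balance = 643.0
Trade balance (goods + services) = 2985.6 + 643.0 = 3628.6
Net primary income = 289.2 - 1585.2 = -1296.0
Net secondary income = -227.3
Current account = 3628.6 + (-1296.0) + (-227.3) = 2105.3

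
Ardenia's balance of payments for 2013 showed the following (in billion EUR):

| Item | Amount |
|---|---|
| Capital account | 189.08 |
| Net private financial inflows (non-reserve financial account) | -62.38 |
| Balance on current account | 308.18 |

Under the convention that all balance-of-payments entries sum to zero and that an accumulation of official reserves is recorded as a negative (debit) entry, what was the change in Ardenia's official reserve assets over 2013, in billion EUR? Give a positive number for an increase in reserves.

Official reserve transactions balance = -(308.18 + 189.08 + (-62.38)) = -434.88
An accumulation of reserves is recorded as a debit (negative entry), so the change in the stock of reserves is the negative of that balance.
Change in official reserves = -(-434.88) = 434.88

434.88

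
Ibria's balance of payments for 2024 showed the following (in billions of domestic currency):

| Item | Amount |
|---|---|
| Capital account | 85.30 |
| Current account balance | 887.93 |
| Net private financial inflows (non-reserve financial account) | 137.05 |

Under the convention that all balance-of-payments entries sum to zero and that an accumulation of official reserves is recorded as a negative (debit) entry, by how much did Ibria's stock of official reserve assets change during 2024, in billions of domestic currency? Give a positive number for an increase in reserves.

Official reserve transactions balance = -(887.93 + 85.30 + 137.05) = -1110.28
An accumulation of reserves is recorded as a debit (negative entry), so the change in the stock of reserves is the negative of that balance.
Change in official reserves = -(-1110.28) = 1110.28

1110.28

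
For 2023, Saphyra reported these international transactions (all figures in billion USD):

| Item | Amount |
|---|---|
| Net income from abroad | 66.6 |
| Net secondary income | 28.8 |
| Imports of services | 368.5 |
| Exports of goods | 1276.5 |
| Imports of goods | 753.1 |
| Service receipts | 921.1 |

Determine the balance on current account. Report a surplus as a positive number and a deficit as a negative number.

1171.4

Goods balance = 1276.5 - 753.1 = 523.4
Services balance = 921.1 - 368.5 = 552.6
Trade balance (goods + services) = 523.4 + 552.6 = 1076.0
Net primary income = 66.6
Net secondary income = 28.8
Current account = 1076.0 + 66.6 + 28.8 = 1171.4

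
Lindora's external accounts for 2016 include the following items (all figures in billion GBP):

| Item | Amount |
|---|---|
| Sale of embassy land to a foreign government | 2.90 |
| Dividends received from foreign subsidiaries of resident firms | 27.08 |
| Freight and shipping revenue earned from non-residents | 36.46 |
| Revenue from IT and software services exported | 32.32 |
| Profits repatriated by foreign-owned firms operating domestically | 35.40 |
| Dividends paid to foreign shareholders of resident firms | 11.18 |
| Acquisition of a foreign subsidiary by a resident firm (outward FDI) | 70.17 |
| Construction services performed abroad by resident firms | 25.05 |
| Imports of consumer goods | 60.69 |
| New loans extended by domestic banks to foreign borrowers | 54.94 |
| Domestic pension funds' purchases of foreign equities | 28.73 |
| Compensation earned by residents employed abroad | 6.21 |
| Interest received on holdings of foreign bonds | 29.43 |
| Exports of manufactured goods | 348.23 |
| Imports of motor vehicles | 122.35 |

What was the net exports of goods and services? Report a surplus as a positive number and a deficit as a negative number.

Goods: -122.35 - 60.69 + 348.23 = 165.19
Services: 36.46 + 25.05 + 32.32 = 93.83
Trade balance = 165.19 + 93.83 = 259.02
(Excluded from the trade balance — capital account: sale of embassy land to a foreign government 2.90; primary income: dividends received from foreign subsidiaries of resident firms 27.08, profits repatriated by foreign-owned firms operating domestically 35.40, dividends paid to foreign shareholders of resident firms 11.18, compensation earned by residents employed abroad 6.21, interest received on holdings of foreign bonds 29.43; financial account: acquisition of a foreign subsidiary by a resident firm (outward FDI) 70.17, new loans extended by domestic banks to foreign borrowers 54.94, domestic pension funds' purchases of foreign equities 28.73.)

259.02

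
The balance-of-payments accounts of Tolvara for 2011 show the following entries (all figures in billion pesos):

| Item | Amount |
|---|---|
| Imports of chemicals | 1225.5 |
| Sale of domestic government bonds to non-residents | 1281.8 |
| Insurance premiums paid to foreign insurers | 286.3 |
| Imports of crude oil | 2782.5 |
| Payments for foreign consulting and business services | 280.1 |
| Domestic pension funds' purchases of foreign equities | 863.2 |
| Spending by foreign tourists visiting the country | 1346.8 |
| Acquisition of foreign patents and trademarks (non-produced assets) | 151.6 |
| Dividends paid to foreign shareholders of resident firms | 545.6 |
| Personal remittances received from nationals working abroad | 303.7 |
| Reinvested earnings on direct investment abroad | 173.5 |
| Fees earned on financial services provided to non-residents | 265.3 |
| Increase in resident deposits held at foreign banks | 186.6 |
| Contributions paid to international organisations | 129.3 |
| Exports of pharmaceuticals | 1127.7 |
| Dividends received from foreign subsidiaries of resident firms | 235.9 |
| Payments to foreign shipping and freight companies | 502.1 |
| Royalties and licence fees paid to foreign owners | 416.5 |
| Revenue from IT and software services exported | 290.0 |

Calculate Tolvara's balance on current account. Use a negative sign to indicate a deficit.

Goods: 1127.7 - 1225.5 - 2782.5 = -2880.3
Services: 1346.8 + 290.0 + 265.3 - 286.3 - 502.1 - 280.1 - 416.5 = 417.1
Primary income: 235.9 - 545.6 + 173.5 = -136.2
Secondary income: 303.7 - 129.3 = 174.4
Current account = (-2880.3) + 417.1 + (-136.2) + 174.4 = -2425.0
(Excluded from the current account — financial account: sale of domestic government bonds to non-residents 1281.8, domestic pension funds' purchases of foreign equities 863.2, increase in resident deposits held at foreign banks 186.6; capital account: acquisition of foreign patents and trademarks (non-produced assets) 151.6.)

-2425.0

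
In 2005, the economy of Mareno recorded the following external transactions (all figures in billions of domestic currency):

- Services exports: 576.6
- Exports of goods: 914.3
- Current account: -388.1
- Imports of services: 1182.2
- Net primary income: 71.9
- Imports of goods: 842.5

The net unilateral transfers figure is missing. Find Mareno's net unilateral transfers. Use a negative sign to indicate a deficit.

73.8

Current account = goods balance + services balance + net primary income + net secondary income
Sum of the known components = -461.9
Net unilateral transfers = CA - (known components) = -388.1 - (-461.9) = 73.8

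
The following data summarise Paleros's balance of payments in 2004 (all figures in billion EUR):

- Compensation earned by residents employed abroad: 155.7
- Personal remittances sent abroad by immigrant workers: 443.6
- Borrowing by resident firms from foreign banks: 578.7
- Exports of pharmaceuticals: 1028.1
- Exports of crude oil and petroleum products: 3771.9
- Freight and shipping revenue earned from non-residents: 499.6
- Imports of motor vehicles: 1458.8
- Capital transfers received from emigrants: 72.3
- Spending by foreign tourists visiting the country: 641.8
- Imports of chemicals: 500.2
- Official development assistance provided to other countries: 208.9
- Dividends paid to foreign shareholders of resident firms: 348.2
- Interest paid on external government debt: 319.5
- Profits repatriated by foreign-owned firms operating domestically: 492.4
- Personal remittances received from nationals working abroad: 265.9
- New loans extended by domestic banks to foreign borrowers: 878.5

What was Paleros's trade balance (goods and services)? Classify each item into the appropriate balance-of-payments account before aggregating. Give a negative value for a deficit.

3982.4

Goods: 3771.9 - 500.2 - 1458.8 + 1028.1 = 2841.0
Services: 641.8 + 499.6 = 1141.4
Trade balance = 2841.0 + 1141.4 = 3982.4
(Excluded from the trade balance — primary income: compensation earned by residents employed abroad 155.7, dividends paid to foreign shareholders of resident firms 348.2, interest paid on external government debt 319.5, profits repatriated by foreign-owned firms operating domestically 492.4; secondary income: personal remittances sent abroad by immigrant workers 443.6, official development assistance provided to other countries 208.9, personal remittances received from nationals working abroad 265.9; financial account: borrowing by resident firms from foreign banks 578.7, new loans extended by domestic banks to foreign borrowers 878.5; capital account: capital transfers received from emigrants 72.3.)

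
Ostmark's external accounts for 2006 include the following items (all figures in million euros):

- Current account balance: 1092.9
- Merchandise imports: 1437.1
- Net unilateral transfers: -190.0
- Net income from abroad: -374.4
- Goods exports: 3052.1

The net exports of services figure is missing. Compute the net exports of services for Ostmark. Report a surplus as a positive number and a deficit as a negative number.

Current account = goods balance + services balance + net primary income + net secondary income
Sum of the known components = 1050.6
Net exports of services = CA - (known components) = 1092.9 - 1050.6 = 42.3

42.3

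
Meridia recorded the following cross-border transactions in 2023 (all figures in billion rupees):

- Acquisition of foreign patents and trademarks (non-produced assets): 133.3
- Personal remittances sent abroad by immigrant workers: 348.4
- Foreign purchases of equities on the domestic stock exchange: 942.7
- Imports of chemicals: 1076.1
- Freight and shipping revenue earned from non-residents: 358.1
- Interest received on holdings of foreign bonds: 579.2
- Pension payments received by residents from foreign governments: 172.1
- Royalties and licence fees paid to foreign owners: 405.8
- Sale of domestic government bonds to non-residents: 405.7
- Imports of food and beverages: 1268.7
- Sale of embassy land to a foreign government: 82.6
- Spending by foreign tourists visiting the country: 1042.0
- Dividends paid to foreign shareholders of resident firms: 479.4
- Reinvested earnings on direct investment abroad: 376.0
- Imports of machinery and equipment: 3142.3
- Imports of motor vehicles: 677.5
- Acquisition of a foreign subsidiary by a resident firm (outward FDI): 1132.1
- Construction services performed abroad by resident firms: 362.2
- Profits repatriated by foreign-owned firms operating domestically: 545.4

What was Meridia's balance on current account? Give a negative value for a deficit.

-5054.0

Goods: -1076.1 - 3142.3 - 1268.7 - 677.5 = -6164.6
Services: 362.2 + 1042.0 + 358.1 - 405.8 = 1356.5
Primary income: 376.0 - 479.4 + 579.2 - 545.4 = -69.6
Secondary income: -348.4 + 172.1 = -176.3
Current account = (-6164.6) + 1356.5 + (-69.6) + (-176.3) = -5054.0
(Excluded from the current account — capital account: acquisition of foreign patents and trademarks (non-produced assets) 133.3, sale of embassy land to a foreign government 82.6; financial account: foreign purchases of equities on the domestic stock exchange 942.7, sale of domestic government bonds to non-residents 405.7, acquisition of a foreign subsidiary by a resident firm (outward FDI) 1132.1.)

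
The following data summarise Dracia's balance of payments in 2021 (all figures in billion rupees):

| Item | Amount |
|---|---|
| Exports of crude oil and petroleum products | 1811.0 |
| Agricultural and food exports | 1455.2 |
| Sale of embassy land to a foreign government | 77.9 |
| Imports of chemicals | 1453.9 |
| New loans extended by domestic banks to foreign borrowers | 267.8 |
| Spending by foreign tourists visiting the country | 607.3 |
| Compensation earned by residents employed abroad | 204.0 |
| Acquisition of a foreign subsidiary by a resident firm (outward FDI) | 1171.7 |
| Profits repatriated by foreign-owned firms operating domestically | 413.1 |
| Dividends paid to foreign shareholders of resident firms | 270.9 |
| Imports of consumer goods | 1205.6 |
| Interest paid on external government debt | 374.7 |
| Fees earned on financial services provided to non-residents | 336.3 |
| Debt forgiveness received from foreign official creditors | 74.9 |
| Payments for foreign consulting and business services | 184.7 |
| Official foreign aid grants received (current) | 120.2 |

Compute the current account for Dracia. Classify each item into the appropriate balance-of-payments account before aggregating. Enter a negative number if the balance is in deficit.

Goods: 1455.2 - 1453.9 - 1205.6 + 1811.0 = 606.7
Services: 336.3 + 607.3 - 184.7 = 758.9
Primary income: -374.7 - 270.9 - 413.1 + 204.0 = -854.7
Secondary income: 120.2
Current account = 606.7 + 758.9 + (-854.7) + 120.2 = 631.1
(Excluded from the current account — capital account: sale of embassy land to a foreign government 77.9, debt forgiveness received from foreign official creditors 74.9; financial account: new loans extended by domestic banks to foreign borrowers 267.8, acquisition of a foreign subsidiary by a resident firm (outward FDI) 1171.7.)

631.1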